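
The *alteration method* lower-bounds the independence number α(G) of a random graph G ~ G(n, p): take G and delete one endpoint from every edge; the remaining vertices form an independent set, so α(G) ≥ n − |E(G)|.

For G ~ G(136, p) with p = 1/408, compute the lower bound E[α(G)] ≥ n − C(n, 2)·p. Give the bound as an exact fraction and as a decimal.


E[|E(G)|] = C(136, 2)·p = 9180 · (1/408) = 45/2.
E[α(G)] ≥ n − E[|E(G)|] = 136 − 45/2 = 227/2.
Numerically: ≈ 113.500.
(This is only a lower bound; the true E[α(G)] may be larger.)

E[α(G)] ≥ 227/2 ≈ 113.500.


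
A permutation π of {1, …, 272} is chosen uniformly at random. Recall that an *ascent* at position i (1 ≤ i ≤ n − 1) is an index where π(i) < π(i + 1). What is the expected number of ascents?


Write X = Σ X_I over i = 1, …, 271, with X_I the indicator of one ascent.
There are 271 indicators.
For each fixed i, the pair (π(i), π(i+1)) is a uniformly random ordered pair of distinct values from {1, …, 272}; by symmetry P[π(i) < π(i+1)] = 1/2.
By linearity: E[X] = 271 · (1/2) = (272 − 1) · (1/2) = 271/2 ≈ 135.500000.

E[X] = 271/2 = 135.500000.


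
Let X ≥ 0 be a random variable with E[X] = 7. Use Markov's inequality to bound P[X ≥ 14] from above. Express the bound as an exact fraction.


μ = E[X] = 7, a = 14.
Markov: P[X ≥ 14] ≤ μ/a = (7)/14 = 1/2.
Numerically: ≈ 0.50000.
(Since a = 14 > μ = 7.00000, the bound 1/2 is < 1 and informative.)

P[X ≥ 14] ≤ 1/2 ≈ 0.50000.


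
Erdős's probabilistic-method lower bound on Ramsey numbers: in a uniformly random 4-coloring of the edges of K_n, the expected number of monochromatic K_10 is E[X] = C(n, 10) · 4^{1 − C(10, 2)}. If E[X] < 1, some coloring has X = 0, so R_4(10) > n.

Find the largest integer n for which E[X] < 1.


We need C(n, 10) · 4^{1 − 45} < 1, i.e. C(n, 10) < 4^{45 − 1} = 309485009821345068724781056.
Check values of n near the boundary:
  n = 2022: C(2022, 10) = 307870445231474093395937796; 307870445231474093395937796 < 309485009821345068724781056? YES
  n = 2023: C(2023, 10) = 309399856285778485315440716; 309399856285778485315440716 < 309485009821345068724781056? YES
  n = 2024: C(2024, 10) = 310936101848269937576192656; 310936101848269937576192656 < 309485009821345068724781056? NO
  n = 2025: C(2025, 10) = 312479209053472269772600560; 312479209053472269772600560 < 309485009821345068724781056? NO
  n = 2026: C(2026, 10) = 314029205130126398094885285; 314029205130126398094885285 < 309485009821345068724781056? NO
The largest n with C(n, 10) < 309485009821345068724781056 is n = 2023 (where E[X] = 77349964071444621328860179/77371252455336267181195264 ≈ 0.99972). Hence R_4(10) > 2023, i.e. R_4(10) ≥ 2024.

Largest n = 2023; hence R_4(10) > 2023.


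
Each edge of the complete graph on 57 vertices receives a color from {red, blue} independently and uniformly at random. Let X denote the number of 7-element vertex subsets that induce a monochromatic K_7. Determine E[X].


Let X = Σ_S X_S over the C(57, 7) = 264385836 subsets S of size 7, where X_S = 1 if the K_7 on S is monochromatic.
For a fixed S, the K_7 on S has C(7, 2) = 21 edges. P[all 21 edges red] = (1/2)^21, and likewise for blue, so P[monochromatic] = 2·(1/2)^21 = 2^{1 − 21} = 1/1048576.
By linearity: E[X] = C(57, 7) · 2^{1 − 21} = 264385836 · 1/1048576 = 66096459/262144.
Numerically: E[X] ≈ 252.137981.

E[X] = C(57,7)·2^(1−C(7,2)) = 66096459/262144 ≈ 252.137981.


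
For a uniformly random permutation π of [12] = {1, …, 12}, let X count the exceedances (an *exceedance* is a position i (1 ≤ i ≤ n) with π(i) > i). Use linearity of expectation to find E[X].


Write X = Σ_{i=1}^{12} X_i, where X_i = 1_{π(i) > i}.
For each fixed i, π(i) is uniform over {1, …, 12} (marginal of a uniform permutation), so P[π(i) > i] = (n − i)/n. Summing: Σ_{i=1}^{12} (n − i)/n = (0 + 1 + … + 11)/12 = 12(12 − 1)/(2·12) = (12 − 1)/2.
Hence E[X] = Σ_{i=1}^{12} (12 − i)/12 = 11/2 ≈ 5.5000.

E[X] = 11/2 = 5.5000.


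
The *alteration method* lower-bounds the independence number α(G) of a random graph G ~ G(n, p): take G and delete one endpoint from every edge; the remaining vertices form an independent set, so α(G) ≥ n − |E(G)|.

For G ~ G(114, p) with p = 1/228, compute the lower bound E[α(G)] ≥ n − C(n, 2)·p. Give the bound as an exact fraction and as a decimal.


E[|E(G)|] = C(114, 2)·p = 6441 · (1/228) = 113/4.
E[α(G)] ≥ n − E[|E(G)|] = 114 − 113/4 = 343/4.
Numerically: ≈ 85.750.
(This is only a lower bound; the true E[α(G)] may be larger.)

E[α(G)] ≥ 343/4 ≈ 85.750.


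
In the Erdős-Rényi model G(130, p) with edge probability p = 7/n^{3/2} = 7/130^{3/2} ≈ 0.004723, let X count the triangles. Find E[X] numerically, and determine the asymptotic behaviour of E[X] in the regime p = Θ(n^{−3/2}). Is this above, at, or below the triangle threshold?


Number of potential triangles: C(130, 3) = 357760.
Each occurs with probability p³ ≈ (0.004723)³ ≈ 1.053293e-07.
By linearity: E[X] = C(130, 3)·p³ ≈ 357760 · 1.053293e-07 ≈ 0.0377.
Since α = 3/2 > 1, p = c/n^{3/2} = o(1/n) is below the triangle threshold p ~ 1/n. Asymptotically E[X] ~ (c³/6)·n^{3(1−α)} = (7³/6)·n^{-1.5} → 0, so by Markov's inequality G has no triangles w.h.p.

E[X] ≈ 0.0377; in regime p = Θ(1/n^{3/2}) E[X] tends to 0 (below the triangle threshold p ~ 1/n).


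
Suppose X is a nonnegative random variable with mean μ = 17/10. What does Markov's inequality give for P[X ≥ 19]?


μ = E[X] = 17/10, a = 19.
Markov: P[X ≥ 19] ≤ μ/a = (17/10)/19 = 17/190.
Numerically: ≈ 0.08947.
(Since a = 19 > μ = 1.70000, the bound 17/190 is < 1 and informative.)

P[X ≥ 19] ≤ 17/190 ≈ 0.08947.


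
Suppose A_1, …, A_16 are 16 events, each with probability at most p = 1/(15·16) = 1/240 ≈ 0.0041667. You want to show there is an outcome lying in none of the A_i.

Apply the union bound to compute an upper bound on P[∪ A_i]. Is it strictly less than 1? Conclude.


Union bound: P[∪_{i=1}^{16} A_i] ≤ Σ_i P[A_i] ≤ 16·p = 16·(1/240) = 1/15.
Numerically: 1/15 ≈ 0.0666667.
Is 1/15 < 1? YES.
Since P[∪ A_i] ≤ 1/15 < 1, the complement has P[∩ A_i^c] ≥ 1 − 1/15 = 14/15 > 0, so some outcome avoids every A_i.

16·p = 1/15 ≈ 0.0666667; existence CERTIFIED by the union bound.


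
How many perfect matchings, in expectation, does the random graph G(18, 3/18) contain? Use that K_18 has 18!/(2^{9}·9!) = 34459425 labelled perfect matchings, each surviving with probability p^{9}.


K_18 has 18!/(2^{9}·9!) = 34459425 labelled perfect matchings.
For each such perfect matching H, let X_H = 1 if all 9 edges of H are present in G. Then P[X_H = 1] = p^{9} = (1/6)^{9} = 1/10077696.
By linearity: E[X] = Σ_H E[X_H] = 34459425 · p^{9} = 34459425 · 1/10077696 = 425425/124416.
Numerically: E[X] ≈ 3.41938.

E[X] = 34459425 · (1/6)^{9} = 425425/124416 ≈ 3.41938.


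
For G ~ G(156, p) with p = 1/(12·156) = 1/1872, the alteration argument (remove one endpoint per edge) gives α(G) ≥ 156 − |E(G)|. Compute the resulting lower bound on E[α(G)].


E[|E(G)|] = C(156, 2)·p = 12090 · (1/1872) = 155/24.
E[α(G)] ≥ n − E[|E(G)|] = 156 − 155/24 = 3589/24.
Numerically: ≈ 149.54167.
(This is only a lower bound; the true E[α(G)] may be larger.)

E[α(G)] ≥ 3589/24 ≈ 149.54167.


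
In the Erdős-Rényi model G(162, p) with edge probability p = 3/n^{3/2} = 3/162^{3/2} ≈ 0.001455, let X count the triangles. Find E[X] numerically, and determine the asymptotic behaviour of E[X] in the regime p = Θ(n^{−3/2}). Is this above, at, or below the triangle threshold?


Number of potential triangles: C(162, 3) = 695520.
Each occurs with probability p³ ≈ (0.001455)³ ≈ 3.0799680e-09.
By linearity: E[X] = C(162, 3)·p³ ≈ 695520 · 3.0799680e-09 ≈ 0.00214.
Since α = 3/2 > 1, p = c/n^{3/2} = o(1/n) is below the triangle threshold p ~ 1/n. Asymptotically E[X] ~ (c³/6)·n^{3(1−α)} = (3³/6)·n^{-1.5} → 0, so by Markov's inequality G has no triangles w.h.p.

E[X] ≈ 0.00214; in regime p = Θ(1/n^{3/2}) E[X] tends to 0 (below the triangle threshold p ~ 1/n).


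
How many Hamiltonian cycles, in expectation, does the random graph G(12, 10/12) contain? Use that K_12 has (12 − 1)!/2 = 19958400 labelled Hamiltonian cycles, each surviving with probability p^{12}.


K_12 has (12 − 1)!/2 = 19958400 labelled Hamiltonian cycles.
For each such Hamiltonian cycle H, let X_H = 1 if all 12 edges of H are present in G. Then P[X_H = 1] = p^{12} = (5/6)^{12} = 244140625/2176782336.
By linearity: E[X] = Σ_H E[X_H] = 19958400 · p^{12} = 19958400 · 244140625/2176782336 = 469970703125/209952.
Numerically: E[X] ≈ 2.2385e+06.

E[X] = 19958400 · (5/6)^{12} = 469970703125/209952 ≈ 2.2385e+06.


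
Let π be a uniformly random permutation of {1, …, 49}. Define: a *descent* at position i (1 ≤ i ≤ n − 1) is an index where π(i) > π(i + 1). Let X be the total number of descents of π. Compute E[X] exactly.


Write X = Σ X_I over i = 1, …, 48, with X_I the indicator of one descent.
There are 48 indicators.
For each fixed i, the pair (π(i), π(i+1)) is a uniformly random ordered pair of distinct values from {1, …, 49}; by symmetry P[π(i) > π(i+1)] = 1/2.
By linearity: E[X] = 48 · (1/2) = (49 − 1) · (1/2) = 24 ≈ 24.00000.

E[X] = 24 = 24.00000.


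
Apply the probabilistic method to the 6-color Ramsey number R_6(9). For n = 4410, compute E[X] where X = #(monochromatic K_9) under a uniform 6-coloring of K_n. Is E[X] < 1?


E[X] = C(4410, 9) · 6^{1 − 36} = 1724394906266704102180823710 · 6^{−35} = 1724394906266704102180823710/1719070799748422591028658176.
As a reduced fraction: E[X] = 862197453133352051090411855/859535399874211295514329088 ≈ 1.0031.
Is E[X] < 1? NO.
Since E[X] ≥ 1, the first-moment bound is inconclusive at n = 4410; it does NOT by itself certify R_6(9) > 4410.

E[X] = 862197453133352051090411855/859535399874211295514329088 ≈ 1.0031; E[X] ≥ 1; first-moment method inconclusive here.


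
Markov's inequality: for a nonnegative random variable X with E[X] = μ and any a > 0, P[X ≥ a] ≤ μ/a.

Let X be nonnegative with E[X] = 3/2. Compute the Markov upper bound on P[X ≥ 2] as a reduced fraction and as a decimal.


μ = E[X] = 3/2, a = 2.
Markov: P[X ≥ 2] ≤ μ/a = (3/2)/2 = 3/4.
Numerically: ≈ 0.750000.
(Since a = 2 > μ = 1.500000, the bound 3/4 is < 1 and informative.)

P[X ≥ 2] ≤ 3/4 ≈ 0.750000.


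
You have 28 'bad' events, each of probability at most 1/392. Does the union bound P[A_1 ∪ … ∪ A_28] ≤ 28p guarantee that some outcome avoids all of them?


Union bound: P[∪_{i=1}^{28} A_i] ≤ Σ_i P[A_i] ≤ 28·p = 28·(1/392) = 1/14.
Numerically: 1/14 ≈ 0.0714286.
Is 1/14 < 1? YES.
Since P[∪ A_i] ≤ 1/14 < 1, the complement has P[∩ A_i^c] ≥ 1 − 1/14 = 13/14 > 0, so some outcome avoids every A_i.

28·p = 1/14 ≈ 0.0714286; existence CERTIFIED by the union bound.


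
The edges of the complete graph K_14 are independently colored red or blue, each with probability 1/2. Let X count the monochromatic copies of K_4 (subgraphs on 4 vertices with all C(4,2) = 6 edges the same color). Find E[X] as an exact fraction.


Let X = Σ_S X_S over the C(14, 4) = 1001 subsets S of size 4, where X_S = 1 if the K_4 on S is monochromatic.
For a fixed S, the K_4 on S has C(4, 2) = 6 edges. P[all 6 edges red] = (1/2)^6, and likewise for blue, so P[monochromatic] = 2·(1/2)^6 = 2^{1 − 6} = 1/32.
By linearity: E[X] = C(14, 4) · 2^{1 − 6} = 1001 · 1/32 = 1001/32.
Numerically: E[X] ≈ 31.28125.

E[X] = C(14,4)·2^(1−C(4,2)) = 1001/32 ≈ 31.28125.


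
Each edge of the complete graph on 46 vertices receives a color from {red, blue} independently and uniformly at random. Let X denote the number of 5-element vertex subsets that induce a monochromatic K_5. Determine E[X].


Let X = Σ_S X_S over the C(46, 5) = 1370754 subsets S of size 5, where X_S = 1 if the K_5 on S is monochromatic.
For a fixed S, the K_5 on S has C(5, 2) = 10 edges. P[all 10 edges red] = (1/2)^10, and likewise for blue, so P[monochromatic] = 2·(1/2)^10 = 2^{1 − 10} = 1/512.
Summing: E[X] = C(46, 5) · 2^{1 − 10} = 1370754 · 1/512 = 685377/256.
Numerically: E[X] ≈ 2677.25391.

E[X] = C(46,5)·2^(1−C(5,2)) = 685377/256 ≈ 2677.25391.


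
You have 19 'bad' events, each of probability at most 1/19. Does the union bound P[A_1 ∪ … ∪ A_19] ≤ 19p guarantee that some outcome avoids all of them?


Union bound: P[∪_{i=1}^{19} A_i] ≤ Σ_i P[A_i] ≤ 19·p = 19·(1/19) = 1.
Numerically: 1 ≈ 1.00000.
Is 1 < 1? NO.
Since the bound 1 is ≥ 1, the union bound is uninformative here; it does NOT by itself certify existence.

19·p = 1 ≈ 1.00000; existence NOT certified by the union bound.


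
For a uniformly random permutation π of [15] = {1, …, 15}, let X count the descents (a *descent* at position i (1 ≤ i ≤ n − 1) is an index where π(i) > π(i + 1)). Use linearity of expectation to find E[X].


Write X = Σ X_I over i = 1, …, 14, with X_I the indicator of one descent.
There are 14 indicators.
For each fixed i, the pair (π(i), π(i+1)) is a uniformly random ordered pair of distinct values from {1, …, 15}; by symmetry P[π(i) > π(i+1)] = 1/2.
By linearity: E[X] = 14 · (1/2) = (15 − 1) · (1/2) = 7 ≈ 7.0000.

E[X] = 7 = 7.0000.


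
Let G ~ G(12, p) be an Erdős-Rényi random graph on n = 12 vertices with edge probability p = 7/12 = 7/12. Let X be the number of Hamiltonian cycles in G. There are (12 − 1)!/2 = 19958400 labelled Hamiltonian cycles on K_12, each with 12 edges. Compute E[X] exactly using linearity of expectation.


K_12 has (12 − 1)!/2 = 19958400 labelled Hamiltonian cycles.
For each such Hamiltonian cycle H, let X_H = 1 if all 12 edges of H are present in G. Then P[X_H = 1] = p^{12} = (7/12)^{12} = 13841287201/8916100448256.
By linearity: E[X] = Σ_H E[X_H] = 19958400 · p^{12} = 19958400 · 13841287201/8916100448256 = 26644477861925/859963392.
Numerically: E[X] ≈ 3.098e+04.

E[X] = 19958400 · (7/12)^{12} = 26644477861925/859963392 ≈ 3.098e+04.


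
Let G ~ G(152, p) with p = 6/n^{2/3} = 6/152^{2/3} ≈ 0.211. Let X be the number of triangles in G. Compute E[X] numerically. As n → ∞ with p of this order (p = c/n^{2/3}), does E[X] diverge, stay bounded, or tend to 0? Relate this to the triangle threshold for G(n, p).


Number of potential triangles: C(152, 3) = 573800.
Each occurs with probability p³ ≈ (0.211)³ ≈ 9.34903e-03.
By linearity: E[X] = C(152, 3)·p³ ≈ 573800 · 9.34903e-03 ≈ 5364.474.
Since α = 2/3 < 1, p = c/n^{2/3} ≫ 1/n is above the triangle threshold p ~ 1/n. Asymptotically E[X] ~ (c³/6)·n^{3(1−α)} = (6³/6)·n^{1} → ∞; triangles are abundant w.h.p.

E[X] ≈ 5364.474; in regime p = Θ(1/n^{2/3}) E[X] diverges (above the triangle threshold p ~ 1/n).


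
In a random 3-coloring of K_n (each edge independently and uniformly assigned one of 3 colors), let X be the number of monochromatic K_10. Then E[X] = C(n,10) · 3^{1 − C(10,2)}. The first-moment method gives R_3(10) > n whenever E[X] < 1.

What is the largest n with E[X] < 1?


We need C(n, 10) · 3^{1 − 45} < 1, i.e. C(n, 10) < 3^{45 − 1} = 984770902183611232881.
Check values of n near the boundary:
  n = 569: C(569, 10) = 905357721286137524328; 905357721286137524328 < 984770902183611232881? YES
  n = 570: C(570, 10) = 921524823451961408691; 921524823451961408691 < 984770902183611232881? YES
  n = 571: C(571, 10) = 937951290893172842001; 937951290893172842001 < 984770902183611232881? YES
  n = 572: C(572, 10) = 954640815642161682606; 954640815642161682606 < 984770902183611232881? YES
  n = 573: C(573, 10) = 971597135635805762226; 971597135635805762226 < 984770902183611232881? YES
  n = 574: C(574, 10) = 988824035203816502691; 988824035203816502691 < 984770902183611232881? NO
  n = 575: C(575, 10) = 1006325345561406175305; 1006325345561406175305 < 984770902183611232881? NO
  n = 576: C(576, 10) = 1024104945306307344480; 1024104945306307344480 < 984770902183611232881? NO
The largest n with C(n, 10) < 984770902183611232881 is n = 573 (where E[X] = 35985079097622435638/36472996377170786403 ≈ 0.9866225). Hence R_3(10) > 573, i.e. R_3(10) ≥ 574.

Largest n = 573; hence R_3(10) > 573.


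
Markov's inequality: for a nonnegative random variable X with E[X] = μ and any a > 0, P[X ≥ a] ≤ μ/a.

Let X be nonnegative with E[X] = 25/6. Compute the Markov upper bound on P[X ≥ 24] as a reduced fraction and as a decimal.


μ = E[X] = 25/6, a = 24.
Markov: P[X ≥ 24] ≤ μ/a = (25/6)/24 = 25/144.
Numerically: ≈ 0.17361.
(Since a = 24 > μ = 4.16667, the bound 25/144 is < 1 and informative.)

P[X ≥ 24] ≤ 25/144 ≈ 0.17361.


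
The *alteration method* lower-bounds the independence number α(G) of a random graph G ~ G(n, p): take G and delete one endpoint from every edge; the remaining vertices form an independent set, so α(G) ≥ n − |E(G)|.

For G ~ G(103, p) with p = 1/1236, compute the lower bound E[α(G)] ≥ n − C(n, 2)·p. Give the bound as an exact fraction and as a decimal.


E[|E(G)|] = C(103, 2)·p = 5253 · (1/1236) = 17/4.
E[α(G)] ≥ n − E[|E(G)|] = 103 − 17/4 = 395/4.
Numerically: ≈ 98.7500.
(This is only a lower bound; the true E[α(G)] may be larger.)

E[α(G)] ≥ 395/4 ≈ 98.7500.


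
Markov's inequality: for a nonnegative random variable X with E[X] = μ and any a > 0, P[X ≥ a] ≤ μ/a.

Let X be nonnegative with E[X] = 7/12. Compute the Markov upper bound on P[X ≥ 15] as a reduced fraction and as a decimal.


μ = E[X] = 7/12, a = 15.
Markov: P[X ≥ 15] ≤ μ/a = (7/12)/15 = 7/180.
Numerically: ≈ 0.038889.
(Since a = 15 > μ = 0.583333, the bound 7/180 is < 1 and informative.)

P[X ≥ 15] ≤ 7/180 ≈ 0.038889.


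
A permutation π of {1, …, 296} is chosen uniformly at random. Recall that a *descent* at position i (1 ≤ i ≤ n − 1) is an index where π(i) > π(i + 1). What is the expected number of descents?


Write X = Σ X_I over i = 1, …, 295, with X_I the indicator of one descent.
There are 295 indicators.
For each fixed i, the pair (π(i), π(i+1)) is a uniformly random ordered pair of distinct values from {1, …, 296}; by symmetry P[π(i) > π(i+1)] = 1/2.
By linearity: E[X] = 295 · (1/2) = (296 − 1) · (1/2) = 295/2 ≈ 147.500000.

E[X] = 295/2 = 147.500000.


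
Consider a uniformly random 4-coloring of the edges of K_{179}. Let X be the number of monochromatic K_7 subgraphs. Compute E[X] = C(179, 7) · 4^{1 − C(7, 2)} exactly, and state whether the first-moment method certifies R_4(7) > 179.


E[X] = C(179, 7) · 4^{1 − 21} = 1037437234460 · 4^{−20} = 1037437234460/1099511627776.
As a reduced fraction: E[X] = 259359308615/274877906944 ≈ 0.9435437.
Is E[X] < 1? YES.
Since E[X] < 1, there exists a 4-coloring of K_{179} with no monochromatic K_7; hence R_4(7) > 179.

E[X] = 259359308615/274877906944 ≈ 0.9435437; E[X] < 1, so R_4(7) > 179.


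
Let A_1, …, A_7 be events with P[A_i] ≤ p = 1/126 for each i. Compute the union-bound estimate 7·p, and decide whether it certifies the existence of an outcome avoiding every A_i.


Union bound: P[∪_{i=1}^{7} A_i] ≤ Σ_i P[A_i] ≤ 7·p = 7·(1/126) = 1/18.
Numerically: 1/18 ≈ 0.0555556.
Is 1/18 < 1? YES.
Since P[∪ A_i] ≤ 1/18 < 1, the complement has P[∩ A_i^c] ≥ 1 − 1/18 = 17/18 > 0, so some outcome avoids every A_i.

7·p = 1/18 ≈ 0.0555556; existence CERTIFIED by the union bound.


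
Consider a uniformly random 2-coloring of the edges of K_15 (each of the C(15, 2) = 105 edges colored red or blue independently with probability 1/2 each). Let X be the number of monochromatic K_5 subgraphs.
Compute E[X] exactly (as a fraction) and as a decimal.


Let X = Σ_S X_S over the C(15, 5) = 3003 subsets S of size 5, where X_S = 1 if the K_5 on S is monochromatic.
For a fixed S, the K_5 on S has C(5, 2) = 10 edges. P[all 10 edges red] = (1/2)^10, and likewise for blue, so P[monochromatic] = 2·(1/2)^10 = 2^{1 − 10} = 1/512.
By linearity of expectation: E[X] = C(15, 5) · 2^{1 − 10} = 3003 · 1/512 = 3003/512.
Numerically: E[X] ≈ 5.8652.

E[X] = C(15,5)·2^(1−C(5,2)) = 3003/512 ≈ 5.8652.


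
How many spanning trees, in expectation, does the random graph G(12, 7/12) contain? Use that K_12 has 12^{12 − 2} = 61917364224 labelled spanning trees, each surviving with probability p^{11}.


K_12 has 12^{12 − 2} = 61917364224 labelled spanning trees.
For each such spanning tree H, let X_H = 1 if all 11 edges of H are present in G. Then P[X_H = 1] = p^{11} = (7/12)^{11} = 1977326743/743008370688.
Summing the indicators: E[X] = Σ_H E[X_H] = 61917364224 · p^{11} = 61917364224 · 1977326743/743008370688 = 1977326743/12.
Numerically: E[X] ≈ 1.65e+08.

E[X] = 61917364224 · (7/12)^{11} = 1977326743/12 ≈ 1.65e+08.


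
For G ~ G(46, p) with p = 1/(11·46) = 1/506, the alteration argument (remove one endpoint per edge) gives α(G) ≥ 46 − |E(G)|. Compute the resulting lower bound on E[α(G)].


E[|E(G)|] = C(46, 2)·p = 1035 · (1/506) = 45/22.
E[α(G)] ≥ n − E[|E(G)|] = 46 − 45/22 = 967/22.
Numerically: ≈ 43.9545.
(This is only a lower bound; the true E[α(G)] may be larger.)

E[α(G)] ≥ 967/22 ≈ 43.9545.


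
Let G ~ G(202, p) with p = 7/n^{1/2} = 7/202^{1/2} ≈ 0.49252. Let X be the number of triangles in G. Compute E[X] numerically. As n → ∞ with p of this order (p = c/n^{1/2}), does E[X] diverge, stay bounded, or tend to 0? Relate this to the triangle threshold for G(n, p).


Number of potential triangles: C(202, 3) = 1353400.
Each occurs with probability p³ ≈ (0.49252)³ ≈ 1.1947226e-01.
By linearity: E[X] = C(202, 3)·p³ ≈ 1353400 · 1.1947226e-01 ≈ 161693.75175.
Since α = 1/2 < 1, p = c/n^{1/2} ≫ 1/n is above the triangle threshold p ~ 1/n. Asymptotically E[X] ~ (c³/6)·n^{3(1−α)} = (7³/6)·n^{1.5} → ∞; triangles are abundant w.h.p.

E[X] ≈ 161693.75175; in regime p = Θ(1/n^{1/2}) E[X] diverges (above the triangle threshold p ~ 1/n).


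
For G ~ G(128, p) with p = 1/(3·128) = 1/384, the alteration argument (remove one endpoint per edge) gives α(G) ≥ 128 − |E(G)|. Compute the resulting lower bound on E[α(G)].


E[|E(G)|] = C(128, 2)·p = 8128 · (1/384) = 127/6.
E[α(G)] ≥ n − E[|E(G)|] = 128 − 127/6 = 641/6.
Numerically: ≈ 106.833.
(This is only a lower bound; the true E[α(G)] may be larger.)

E[α(G)] ≥ 641/6 ≈ 106.833.


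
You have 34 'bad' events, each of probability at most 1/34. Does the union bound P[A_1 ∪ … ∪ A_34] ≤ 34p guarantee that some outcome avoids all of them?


Union bound: P[∪_{i=1}^{34} A_i] ≤ Σ_i P[A_i] ≤ 34·p = 34·(1/34) = 1.
Numerically: 1 ≈ 1.0000.
Is 1 < 1? NO.
Since the bound 1 is ≥ 1, the union bound is uninformative here; it does NOT by itself certify existence.

34·p = 1 ≈ 1.0000; existence NOT certified by the union bound.


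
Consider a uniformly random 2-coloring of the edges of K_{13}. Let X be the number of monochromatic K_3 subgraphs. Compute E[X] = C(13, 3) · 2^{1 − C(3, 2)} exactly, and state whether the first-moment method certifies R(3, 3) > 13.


E[X] = C(13, 3) · 2^{1 − 3} = 286 · 2^{−2} = 286/4.
As a reduced fraction: E[X] = 143/2 ≈ 71.500000.
Is E[X] < 1? NO.
Since E[X] ≥ 1, the first-moment bound is inconclusive at n = 13; it does NOT by itself certify R(3, 3) > 13.

E[X] = 143/2 ≈ 71.500000; E[X] ≥ 1; first-moment method inconclusive here.


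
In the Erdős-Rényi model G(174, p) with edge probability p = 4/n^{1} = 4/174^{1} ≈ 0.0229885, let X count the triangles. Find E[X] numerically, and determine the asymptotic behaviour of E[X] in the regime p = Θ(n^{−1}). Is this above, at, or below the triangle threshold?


Number of potential triangles: C(174, 3) = 862924.
Each occurs with probability p³ ≈ (0.0229885)³ ≈ 1.21487677e-05.
By linearity: E[X] = C(174, 3)·p³ ≈ 862924 · 1.21487677e-05 ≈ 10.483463.
Here α = 1, so p = 4/n is exactly at the triangle threshold p ~ 1/n. Asymptotically E[X] → c³/6 = 4³/6 = 32/3 ≈ 10.666667, a bounded constant. In this regime the triangle count is asymptotically Poisson(c³/6).

E[X] ≈ 10.483463; in regime p = Θ(1/n^{1}) E[X] stays bounded (at the triangle threshold p ~ 1/n).


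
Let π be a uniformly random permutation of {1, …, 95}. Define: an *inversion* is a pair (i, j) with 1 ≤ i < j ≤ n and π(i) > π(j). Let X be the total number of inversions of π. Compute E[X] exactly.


Write X = Σ X_I over the C(95, 2) = 4465 pairs i < j, with X_I the indicator of one inversion.
There are 4465 indicators.
For each fixed pair i < j, the values π(i) and π(j) are two distinct elements of {1, …, 95} in uniformly random order; by symmetry P[π(i) > π(j)] = 1/2.
By linearity: E[X] = 4465 · (1/2) = C(95, 2) · (1/2) = 4465/2 = 4465/2 ≈ 2232.50000.

E[X] = 4465/2 = 2232.50000.


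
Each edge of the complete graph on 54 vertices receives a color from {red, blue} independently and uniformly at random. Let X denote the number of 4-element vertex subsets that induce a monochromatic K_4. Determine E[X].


Let X = Σ_S X_S over the C(54, 4) = 316251 subsets S of size 4, where X_S = 1 if the K_4 on S is monochromatic.
For a fixed S, the K_4 on S has C(4, 2) = 6 edges. P[all 6 edges red] = (1/2)^6, and likewise for blue, so P[monochromatic] = 2·(1/2)^6 = 2^{1 − 6} = 1/32.
Summing: E[X] = C(54, 4) · 2^{1 − 6} = 316251 · 1/32 = 316251/32.
Numerically: E[X] ≈ 9882.844.

E[X] = C(54,4)·2^(1−C(4,2)) = 316251/32 ≈ 9882.844.


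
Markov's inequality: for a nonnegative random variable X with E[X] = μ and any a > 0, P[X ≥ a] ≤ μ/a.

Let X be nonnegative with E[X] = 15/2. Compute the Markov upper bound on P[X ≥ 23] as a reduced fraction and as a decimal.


μ = E[X] = 15/2, a = 23.
Markov: P[X ≥ 23] ≤ μ/a = (15/2)/23 = 15/46.
Numerically: ≈ 0.32609.
(Since a = 23 > μ = 7.50000, the bound 15/46 is < 1 and informative.)

P[X ≥ 23] ≤ 15/46 ≈ 0.32609.


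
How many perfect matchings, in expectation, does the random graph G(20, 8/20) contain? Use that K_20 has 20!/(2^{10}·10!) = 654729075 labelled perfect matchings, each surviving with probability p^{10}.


K_20 has 20!/(2^{10}·10!) = 654729075 labelled perfect matchings.
For each such perfect matching H, let X_H = 1 if all 10 edges of H are present in G. Then P[X_H = 1] = p^{10} = (2/5)^{10} = 1024/9765625.
By linearity: E[X] = Σ_H E[X_H] = 654729075 · p^{10} = 654729075 · 1024/9765625 = 26817702912/390625.
Numerically: E[X] ≈ 6.865e+04.

E[X] = 654729075 · (2/5)^{10} = 26817702912/390625 ≈ 6.865e+04.


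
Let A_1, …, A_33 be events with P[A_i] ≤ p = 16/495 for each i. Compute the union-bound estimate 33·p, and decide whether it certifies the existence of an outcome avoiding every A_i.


Union bound: P[∪_{i=1}^{33} A_i] ≤ Σ_i P[A_i] ≤ 33·p = 33·(16/495) = 16/15.
Numerically: 16/15 ≈ 1.066667.
Is 16/15 < 1? NO.
Since the bound 16/15 is ≥ 1, the union bound is uninformative here; it does NOT by itself certify existence.

33·p = 16/15 ≈ 1.066667; existence NOT certified by the union bound.


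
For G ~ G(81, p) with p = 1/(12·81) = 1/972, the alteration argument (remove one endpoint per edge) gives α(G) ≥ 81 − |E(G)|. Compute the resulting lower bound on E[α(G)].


E[|E(G)|] = C(81, 2)·p = 3240 · (1/972) = 10/3.
E[α(G)] ≥ n − E[|E(G)|] = 81 − 10/3 = 233/3.
Numerically: ≈ 77.6667.
(This is only a lower bound; the true E[α(G)] may be larger.)

E[α(G)] ≥ 233/3 ≈ 77.6667.


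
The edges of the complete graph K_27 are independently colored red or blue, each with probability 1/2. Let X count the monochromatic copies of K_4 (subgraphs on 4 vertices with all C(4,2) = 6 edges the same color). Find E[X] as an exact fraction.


Let X = Σ_S X_S over the C(27, 4) = 17550 subsets S of size 4, where X_S = 1 if the K_4 on S is monochromatic.
For a fixed S, the K_4 on S has C(4, 2) = 6 edges. P[all 6 edges red] = (1/2)^6, and likewise for blue, so P[monochromatic] = 2·(1/2)^6 = 2^{1 − 6} = 1/32.
By linearity: E[X] = C(27, 4) · 2^{1 − 6} = 17550 · 1/32 = 8775/16.
Numerically: E[X] ≈ 548.437500.

E[X] = C(27,4)·2^(1−C(4,2)) = 8775/16 ≈ 548.437500.


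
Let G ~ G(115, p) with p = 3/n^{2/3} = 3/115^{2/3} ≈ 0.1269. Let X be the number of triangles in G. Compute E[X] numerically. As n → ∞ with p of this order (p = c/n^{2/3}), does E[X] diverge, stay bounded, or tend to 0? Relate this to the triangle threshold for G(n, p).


Number of potential triangles: C(115, 3) = 246905.
Each occurs with probability p³ ≈ (0.1269)³ ≈ 2.041588e-03.
By linearity: E[X] = C(115, 3)·p³ ≈ 246905 · 2.041588e-03 ≈ 504.0783.
Since α = 2/3 < 1, p = c/n^{2/3} ≫ 1/n is above the triangle threshold p ~ 1/n. Asymptotically E[X] ~ (c³/6)·n^{3(1−α)} = (3³/6)·n^{1} → ∞; triangles are abundant w.h.p.

E[X] ≈ 504.0783; in regime p = Θ(1/n^{2/3}) E[X] diverges (above the triangle threshold p ~ 1/n).


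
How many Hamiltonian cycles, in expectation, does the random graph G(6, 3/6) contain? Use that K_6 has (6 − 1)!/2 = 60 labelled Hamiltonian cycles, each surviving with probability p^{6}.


K_6 has (6 − 1)!/2 = 60 labelled Hamiltonian cycles.
For each such Hamiltonian cycle H, let X_H = 1 if all 6 edges of H are present in G. Then P[X_H = 1] = p^{6} = (1/2)^{6} = 1/64.
By linearity of expectation: E[X] = Σ_H E[X_H] = 60 · p^{6} = 60 · 1/64 = 15/16.
Numerically: E[X] ≈ 0.9375.

E[X] = 60 · (1/2)^{6} = 15/16 ≈ 0.9375.


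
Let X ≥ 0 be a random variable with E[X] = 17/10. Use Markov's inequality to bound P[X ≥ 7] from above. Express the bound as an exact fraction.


μ = E[X] = 17/10, a = 7.
Markov: P[X ≥ 7] ≤ μ/a = (17/10)/7 = 17/70.
Numerically: ≈ 0.242857.
(Since a = 7 > μ = 1.700000, the bound 17/70 is < 1 and informative.)

P[X ≥ 7] ≤ 17/70 ≈ 0.242857.


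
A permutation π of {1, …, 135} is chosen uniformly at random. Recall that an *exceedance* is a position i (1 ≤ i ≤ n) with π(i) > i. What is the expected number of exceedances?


Write X = Σ_{i=1}^{135} X_i, where X_i = 1_{π(i) > i}.
For each fixed i, π(i) is uniform over {1, …, 135} (marginal of a uniform permutation), so P[π(i) > i] = (n − i)/n. Summing: Σ_{i=1}^{135} (n − i)/n = (0 + 1 + … + 134)/135 = 135(135 − 1)/(2·135) = (135 − 1)/2.
Hence E[X] = Σ_{i=1}^{135} (135 − i)/135 = 67 ≈ 67.00000.

E[X] = 67 = 67.00000.


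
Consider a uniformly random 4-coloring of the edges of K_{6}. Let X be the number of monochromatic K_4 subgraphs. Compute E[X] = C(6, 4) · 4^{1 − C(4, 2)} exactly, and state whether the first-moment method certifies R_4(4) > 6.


E[X] = C(6, 4) · 4^{1 − 6} = 15 · 4^{−5} = 15/1024.
As a reduced fraction: E[X] = 15/1024 ≈ 0.014648.
Is E[X] < 1? YES.
Since E[X] < 1, there exists a 4-coloring of K_{6} with no monochromatic K_4; hence R_4(4) > 6.

E[X] = 15/1024 ≈ 0.014648; E[X] < 1, so R_4(4) > 6.


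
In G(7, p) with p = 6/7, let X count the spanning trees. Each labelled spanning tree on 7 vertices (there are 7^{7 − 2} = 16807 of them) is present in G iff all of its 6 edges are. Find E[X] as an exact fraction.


K_7 has 7^{7 − 2} = 16807 labelled spanning trees.
For each such spanning tree H, let X_H = 1 if all 6 edges of H are present in G. Then P[X_H = 1] = p^{6} = (6/7)^{6} = 46656/117649.
By linearity of expectation: E[X] = Σ_H E[X_H] = 16807 · p^{6} = 16807 · 46656/117649 = 46656/7.
Numerically: E[X] ≈ 6665.14.

E[X] = 16807 · (6/7)^{6} = 46656/7 ≈ 6665.14.


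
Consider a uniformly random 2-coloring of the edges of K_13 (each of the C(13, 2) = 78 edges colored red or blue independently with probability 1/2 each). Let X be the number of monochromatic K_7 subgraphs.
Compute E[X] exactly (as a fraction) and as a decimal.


Let X = Σ_S X_S over the C(13, 7) = 1716 subsets S of size 7, where X_S = 1 if the K_7 on S is monochromatic.
For a fixed S, the K_7 on S has C(7, 2) = 21 edges. P[all 21 edges red] = (1/2)^21, and likewise for blue, so P[monochromatic] = 2·(1/2)^21 = 2^{1 − 21} = 1/1048576.
By linearity: E[X] = C(13, 7) · 2^{1 − 21} = 1716 · 1/1048576 = 429/262144.
Numerically: E[X] ≈ 0.002.

E[X] = C(13,7)·2^(1−C(7,2)) = 429/262144 ≈ 0.002.


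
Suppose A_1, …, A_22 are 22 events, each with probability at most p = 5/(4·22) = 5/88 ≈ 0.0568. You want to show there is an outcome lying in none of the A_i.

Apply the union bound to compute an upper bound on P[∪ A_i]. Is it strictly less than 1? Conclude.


Union bound: P[∪_{i=1}^{22} A_i] ≤ Σ_i P[A_i] ≤ 22·p = 22·(5/88) = 5/4.
Numerically: 5/4 ≈ 1.2500.
Is 5/4 < 1? NO.
Since the bound 5/4 is ≥ 1, the union bound is uninformative here; it does NOT by itself certify existence.

22·p = 5/4 ≈ 1.2500; existence NOT certified by the union bound.


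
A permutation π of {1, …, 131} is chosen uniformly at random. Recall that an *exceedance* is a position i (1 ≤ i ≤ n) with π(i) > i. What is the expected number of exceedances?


Write X = Σ_{i=1}^{131} X_i, where X_i = 1_{π(i) > i}.
For each fixed i, π(i) is uniform over {1, …, 131} (marginal of a uniform permutation), so P[π(i) > i] = (n − i)/n. Summing: Σ_{i=1}^{131} (n − i)/n = (0 + 1 + … + 130)/131 = 131(131 − 1)/(2·131) = (131 − 1)/2.
Hence E[X] = Σ_{i=1}^{131} (131 − i)/131 = 65 ≈ 65.0000.

E[X] = 65 = 65.0000.


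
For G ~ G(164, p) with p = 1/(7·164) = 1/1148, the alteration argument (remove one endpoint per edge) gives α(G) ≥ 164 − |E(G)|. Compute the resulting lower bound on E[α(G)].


E[|E(G)|] = C(164, 2)·p = 13366 · (1/1148) = 163/14.
E[α(G)] ≥ n − E[|E(G)|] = 164 − 163/14 = 2133/14.
Numerically: ≈ 152.35714.
(This is only a lower bound; the true E[α(G)] may be larger.)

E[α(G)] ≥ 2133/14 ≈ 152.35714.


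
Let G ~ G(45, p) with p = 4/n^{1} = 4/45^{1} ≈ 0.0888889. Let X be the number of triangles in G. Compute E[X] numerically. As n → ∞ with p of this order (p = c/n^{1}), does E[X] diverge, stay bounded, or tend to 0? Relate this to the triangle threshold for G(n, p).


Number of potential triangles: C(45, 3) = 14190.
Each occurs with probability p³ ≈ (0.0888889)³ ≈ 7.02331962e-04.
By linearity: E[X] = C(45, 3)·p³ ≈ 14190 · 7.02331962e-04 ≈ 9.966091.
Here α = 1, so p = 4/n is exactly at the triangle threshold p ~ 1/n. Asymptotically E[X] → c³/6 = 4³/6 = 32/3 ≈ 10.666667, a bounded constant. In this regime the triangle count is asymptotically Poisson(c³/6).

E[X] ≈ 9.966091; in regime p = Θ(1/n^{1}) E[X] stays bounded (at the triangle threshold p ~ 1/n).


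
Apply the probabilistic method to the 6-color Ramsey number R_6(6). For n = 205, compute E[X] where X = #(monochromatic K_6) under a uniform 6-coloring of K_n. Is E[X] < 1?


E[X] = C(205, 6) · 6^{1 − 15} = 95746959700 · 6^{−14} = 95746959700/78364164096.
As a reduced fraction: E[X] = 23936739925/19591041024 ≈ 1.221821.
Is E[X] < 1? NO.
Since E[X] ≥ 1, the first-moment bound is inconclusive at n = 205; it does NOT by itself certify R_6(6) > 205.

E[X] = 23936739925/19591041024 ≈ 1.221821; E[X] ≥ 1; first-moment method inconclusive here.


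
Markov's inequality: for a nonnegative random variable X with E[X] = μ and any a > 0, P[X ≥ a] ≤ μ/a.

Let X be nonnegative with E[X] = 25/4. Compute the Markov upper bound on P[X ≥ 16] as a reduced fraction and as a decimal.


μ = E[X] = 25/4, a = 16.
Markov: P[X ≥ 16] ≤ μ/a = (25/4)/16 = 25/64.
Numerically: ≈ 0.39062.
(Since a = 16 > μ = 6.25000, the bound 25/64 is < 1 and informative.)

P[X ≥ 16] ≤ 25/64 ≈ 0.39062.


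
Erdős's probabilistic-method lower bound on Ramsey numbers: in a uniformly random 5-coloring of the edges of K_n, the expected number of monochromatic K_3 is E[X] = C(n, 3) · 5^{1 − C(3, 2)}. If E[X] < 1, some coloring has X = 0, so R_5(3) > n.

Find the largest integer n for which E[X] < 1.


We need C(n, 3) · 5^{1 − 3} < 1, i.e. C(n, 3) < 5^{3 − 1} = 25.
Check values of n near the boundary:
  n = 3: C(3, 3) = 1; 1 < 25? YES
  n = 4: C(4, 3) = 4; 4 < 25? YES
  n = 5: C(5, 3) = 10; 10 < 25? YES
  n = 6: C(6, 3) = 20; 20 < 25? YES
  n = 7: C(7, 3) = 35; 35 < 25? NO
  n = 8: C(8, 3) = 56; 56 < 25? NO
The largest n with C(n, 3) < 25 is n = 6 (where E[X] = 4/5 ≈ 0.800). Hence R_5(3) > 6, i.e. R_5(3) ≥ 7.

Largest n = 6; hence R_5(3) > 6.


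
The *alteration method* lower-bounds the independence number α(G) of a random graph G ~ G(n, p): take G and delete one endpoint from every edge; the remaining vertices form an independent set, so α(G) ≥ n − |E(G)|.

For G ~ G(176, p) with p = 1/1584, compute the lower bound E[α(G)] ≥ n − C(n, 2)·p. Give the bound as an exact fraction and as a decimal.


E[|E(G)|] = C(176, 2)·p = 15400 · (1/1584) = 175/18.
E[α(G)] ≥ n − E[|E(G)|] = 176 − 175/18 = 2993/18.
Numerically: ≈ 166.27778.
(This is only a lower bound; the true E[α(G)] may be larger.)

E[α(G)] ≥ 2993/18 ≈ 166.27778.


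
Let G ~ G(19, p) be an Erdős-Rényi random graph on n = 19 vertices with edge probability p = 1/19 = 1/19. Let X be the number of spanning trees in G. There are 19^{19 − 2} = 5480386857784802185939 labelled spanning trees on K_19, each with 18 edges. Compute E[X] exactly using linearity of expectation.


K_19 has 19^{19 − 2} = 5480386857784802185939 labelled spanning trees.
For each such spanning tree H, let X_H = 1 if all 18 edges of H are present in G. Then P[X_H = 1] = p^{18} = (1/19)^{18} = 1/104127350297911241532841.
By linearity of expectation: E[X] = Σ_H E[X_H] = 5480386857784802185939 · p^{18} = 5480386857784802185939 · 1/104127350297911241532841 = 1/19.
Numerically: E[X] ≈ 0.0526.

E[X] = 5480386857784802185939 · (1/19)^{18} = 1/19 ≈ 0.0526.


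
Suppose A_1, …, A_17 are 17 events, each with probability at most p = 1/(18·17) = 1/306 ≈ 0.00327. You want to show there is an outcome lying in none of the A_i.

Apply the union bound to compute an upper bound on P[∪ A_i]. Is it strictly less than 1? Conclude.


Union bound: P[∪_{i=1}^{17} A_i] ≤ Σ_i P[A_i] ≤ 17·p = 17·(1/306) = 1/18.
Numerically: 1/18 ≈ 0.05556.
Is 1/18 < 1? YES.
Since P[∪ A_i] ≤ 1/18 < 1, the complement has P[∩ A_i^c] ≥ 1 − 1/18 = 17/18 > 0, so some outcome avoids every A_i.

17·p = 1/18 ≈ 0.05556; existence CERTIFIED by the union bound.


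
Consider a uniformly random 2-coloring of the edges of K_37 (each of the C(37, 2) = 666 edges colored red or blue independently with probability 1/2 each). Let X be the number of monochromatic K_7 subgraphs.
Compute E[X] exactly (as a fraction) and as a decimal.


Let X = Σ_S X_S over the C(37, 7) = 10295472 subsets S of size 7, where X_S = 1 if the K_7 on S is monochromatic.
For a fixed S, the K_7 on S has C(7, 2) = 21 edges. P[all 21 edges red] = (1/2)^21, and likewise for blue, so P[monochromatic] = 2·(1/2)^21 = 2^{1 − 21} = 1/1048576.
Summing: E[X] = C(37, 7) · 2^{1 − 21} = 10295472 · 1/1048576 = 643467/65536.
Numerically: E[X] ≈ 9.81853.

E[X] = C(37,7)·2^(1−C(7,2)) = 643467/65536 ≈ 9.81853.


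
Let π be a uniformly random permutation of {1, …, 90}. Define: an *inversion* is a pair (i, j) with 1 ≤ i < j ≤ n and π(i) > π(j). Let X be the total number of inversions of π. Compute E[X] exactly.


Write X = Σ X_I over the C(90, 2) = 4005 pairs i < j, with X_I the indicator of one inversion.
There are 4005 indicators.
For each fixed pair i < j, the values π(i) and π(j) are two distinct elements of {1, …, 90} in uniformly random order; by symmetry P[π(i) > π(j)] = 1/2.
By linearity: E[X] = 4005 · (1/2) = C(90, 2) · (1/2) = 4005/2 = 4005/2 ≈ 2002.5000.

E[X] = 4005/2 = 2002.5000.


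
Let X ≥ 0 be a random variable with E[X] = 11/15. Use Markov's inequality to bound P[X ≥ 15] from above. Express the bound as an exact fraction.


μ = E[X] = 11/15, a = 15.
Markov: P[X ≥ 15] ≤ μ/a = (11/15)/15 = 11/225.
Numerically: ≈ 0.048889.
(Since a = 15 > μ = 0.733333, the bound 11/225 is < 1 and informative.)

P[X ≥ 15] ≤ 11/225 ≈ 0.048889.
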